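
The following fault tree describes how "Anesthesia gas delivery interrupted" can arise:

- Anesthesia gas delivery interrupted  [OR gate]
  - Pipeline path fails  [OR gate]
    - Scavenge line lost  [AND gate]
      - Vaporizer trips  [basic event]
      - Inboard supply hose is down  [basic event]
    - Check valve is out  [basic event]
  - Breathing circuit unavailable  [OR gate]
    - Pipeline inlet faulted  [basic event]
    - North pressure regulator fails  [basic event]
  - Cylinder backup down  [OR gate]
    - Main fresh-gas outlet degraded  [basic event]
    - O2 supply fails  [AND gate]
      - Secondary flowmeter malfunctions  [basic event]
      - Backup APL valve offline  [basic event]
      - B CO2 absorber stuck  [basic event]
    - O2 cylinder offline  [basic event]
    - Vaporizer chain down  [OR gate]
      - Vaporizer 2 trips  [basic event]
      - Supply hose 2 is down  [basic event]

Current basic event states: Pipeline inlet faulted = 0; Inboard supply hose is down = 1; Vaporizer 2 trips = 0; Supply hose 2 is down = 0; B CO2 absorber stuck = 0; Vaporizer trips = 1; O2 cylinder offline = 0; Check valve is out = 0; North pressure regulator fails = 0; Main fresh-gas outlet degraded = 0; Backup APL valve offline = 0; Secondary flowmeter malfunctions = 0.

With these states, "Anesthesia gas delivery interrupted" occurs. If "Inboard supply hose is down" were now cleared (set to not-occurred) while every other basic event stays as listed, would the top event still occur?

Counterfactual: set "Inboard supply hose is down" to not occurred.
Scavenge line lost [AND]: Vaporizer trips=occurs, Inboard supply hose is down=not → not all inputs occur → does not occur.
Pipeline path fails [OR]: Scavenge line lost=not, Check valve is out=not → no input occurs → does not occur.
Breathing circuit unavailable [OR]: Pipeline inlet faulted=not, North pressure regulator fails=not → no input occurs → does not occur.
O2 supply fails [AND]: Secondary flowmeter malfunctions=not, Backup APL valve offline=not, B CO2 absorber stuck=not → not all inputs occur → does not occur.
Vaporizer chain down [OR]: Vaporizer 2 trips=not, Supply hose 2 is down=not → no input occurs → does not occur.
Cylinder backup down [OR]: Main fresh-gas outlet degraded=not, O2 supply fails=not, O2 cylinder offline=not, Vaporizer chain down=not → no input occurs → does not occur.
Anesthesia gas delivery interrupted [OR]: Pipeline path fails=not, Breathing circuit unavailable=not, Cylinder backup down=not → no input occurs → does not occur.

No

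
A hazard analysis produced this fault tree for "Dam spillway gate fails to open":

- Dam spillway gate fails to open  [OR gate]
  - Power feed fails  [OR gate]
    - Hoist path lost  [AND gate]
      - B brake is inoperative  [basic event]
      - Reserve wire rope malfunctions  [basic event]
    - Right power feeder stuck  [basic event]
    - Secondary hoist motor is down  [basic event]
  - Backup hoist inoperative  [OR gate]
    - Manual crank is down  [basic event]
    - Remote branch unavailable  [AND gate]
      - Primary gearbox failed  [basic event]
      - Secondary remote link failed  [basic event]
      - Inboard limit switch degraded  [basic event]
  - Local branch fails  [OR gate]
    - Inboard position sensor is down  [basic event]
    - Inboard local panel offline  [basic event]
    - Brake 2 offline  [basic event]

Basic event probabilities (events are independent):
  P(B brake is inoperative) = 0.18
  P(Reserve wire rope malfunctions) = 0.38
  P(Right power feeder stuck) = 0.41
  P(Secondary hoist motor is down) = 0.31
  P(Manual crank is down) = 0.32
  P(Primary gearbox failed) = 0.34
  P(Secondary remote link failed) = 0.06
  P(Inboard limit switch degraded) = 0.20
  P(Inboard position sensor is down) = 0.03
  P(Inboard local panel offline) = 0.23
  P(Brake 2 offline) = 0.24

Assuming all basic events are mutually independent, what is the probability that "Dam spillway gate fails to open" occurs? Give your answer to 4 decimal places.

P(Hoist path lost) [AND] = 0.18 × 0.38 = 0.068400
P(Power feed fails) [OR] = 1 − (1−0.068400) × (1−0.41) × (1−0.31) = 0.620746
P(Remote branch unavailable) [AND] = 0.34 × 0.06 × 0.20 = 0.004080
P(Backup hoist inoperative) [OR] = 1 − (1−0.32) × (1−0.004080) = 0.322774
P(Local branch fails) [OR] = 1 − (1−0.03) × (1−0.23) × (1−0.24) = 0.432356
P(Dam spillway gate fails to open) [OR] = 1 − (1−0.620746) × (1−0.322774) × (1−0.432356) = 0.854206
Rounded to 4 decimal places: P(Dam spillway gate fails to open) ≈ 0.8542.

0.8542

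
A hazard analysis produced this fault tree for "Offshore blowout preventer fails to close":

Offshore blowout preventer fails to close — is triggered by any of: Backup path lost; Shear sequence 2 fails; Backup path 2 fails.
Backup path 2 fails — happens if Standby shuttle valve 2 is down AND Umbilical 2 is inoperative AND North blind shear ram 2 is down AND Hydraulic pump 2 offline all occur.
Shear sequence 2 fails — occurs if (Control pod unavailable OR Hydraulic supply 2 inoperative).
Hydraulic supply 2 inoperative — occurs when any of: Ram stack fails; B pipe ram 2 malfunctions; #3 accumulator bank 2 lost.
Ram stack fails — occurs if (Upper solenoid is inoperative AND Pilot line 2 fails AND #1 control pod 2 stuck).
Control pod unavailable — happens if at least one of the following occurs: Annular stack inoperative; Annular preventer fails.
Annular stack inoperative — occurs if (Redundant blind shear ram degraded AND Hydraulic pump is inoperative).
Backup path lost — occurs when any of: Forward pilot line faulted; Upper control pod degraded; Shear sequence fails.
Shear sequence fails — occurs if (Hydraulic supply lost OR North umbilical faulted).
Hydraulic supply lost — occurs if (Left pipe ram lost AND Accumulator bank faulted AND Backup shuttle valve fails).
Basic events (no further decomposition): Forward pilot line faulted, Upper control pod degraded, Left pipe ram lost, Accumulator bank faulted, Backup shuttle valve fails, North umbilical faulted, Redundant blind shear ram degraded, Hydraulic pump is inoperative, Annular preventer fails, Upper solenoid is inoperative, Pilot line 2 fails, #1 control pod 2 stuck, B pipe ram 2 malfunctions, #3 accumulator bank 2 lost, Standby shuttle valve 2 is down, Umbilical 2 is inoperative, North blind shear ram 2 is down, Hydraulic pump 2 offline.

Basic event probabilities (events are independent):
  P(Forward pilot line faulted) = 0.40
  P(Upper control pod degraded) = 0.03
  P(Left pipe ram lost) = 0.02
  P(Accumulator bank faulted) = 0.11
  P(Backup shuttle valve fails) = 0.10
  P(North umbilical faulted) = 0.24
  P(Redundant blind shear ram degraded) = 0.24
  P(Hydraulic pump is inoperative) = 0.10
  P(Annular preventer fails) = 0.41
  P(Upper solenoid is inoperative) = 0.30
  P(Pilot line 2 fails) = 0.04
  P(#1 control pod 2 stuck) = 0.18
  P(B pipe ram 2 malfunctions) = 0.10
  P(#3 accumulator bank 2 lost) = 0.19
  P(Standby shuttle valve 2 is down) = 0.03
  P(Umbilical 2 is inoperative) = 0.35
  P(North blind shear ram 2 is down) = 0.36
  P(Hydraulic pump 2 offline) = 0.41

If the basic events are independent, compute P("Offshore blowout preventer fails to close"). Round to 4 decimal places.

0.8150

P(Hydraulic supply lost) [AND] = 0.02 × 0.11 × 0.10 = 0.000220
P(Shear sequence fails) [OR] = 1 − (1−0.000220) × (1−0.24) = 0.240167
P(Backup path lost) [OR] = 1 − (1−0.40) × (1−0.03) × (1−0.240167) = 0.557777
P(Annular stack inoperative) [AND] = 0.24 × 0.10 = 0.024000
P(Control pod unavailable) [OR] = 1 − (1−0.024000) × (1−0.41) = 0.424160
P(Ram stack fails) [AND] = 0.30 × 0.04 × 0.18 = 0.002160
P(Hydraulic supply 2 inoperative) [OR] = 1 − (1−0.002160) × (1−0.10) × (1−0.19) = 0.272575
P(Shear sequence 2 fails) [OR] = 1 − (1−0.424160) × (1−0.272575) = 0.581120
P(Backup path 2 fails) [AND] = 0.03 × 0.35 × 0.36 × 0.41 = 0.001550
P(Offshore blowout preventer fails to close) [OR] = 1 − (1−0.557777) × (1−0.581120) × (1−0.001550) = 0.815049
Rounded to 4 decimal places: P(Offshore blowout preventer fails to close) ≈ 0.8150.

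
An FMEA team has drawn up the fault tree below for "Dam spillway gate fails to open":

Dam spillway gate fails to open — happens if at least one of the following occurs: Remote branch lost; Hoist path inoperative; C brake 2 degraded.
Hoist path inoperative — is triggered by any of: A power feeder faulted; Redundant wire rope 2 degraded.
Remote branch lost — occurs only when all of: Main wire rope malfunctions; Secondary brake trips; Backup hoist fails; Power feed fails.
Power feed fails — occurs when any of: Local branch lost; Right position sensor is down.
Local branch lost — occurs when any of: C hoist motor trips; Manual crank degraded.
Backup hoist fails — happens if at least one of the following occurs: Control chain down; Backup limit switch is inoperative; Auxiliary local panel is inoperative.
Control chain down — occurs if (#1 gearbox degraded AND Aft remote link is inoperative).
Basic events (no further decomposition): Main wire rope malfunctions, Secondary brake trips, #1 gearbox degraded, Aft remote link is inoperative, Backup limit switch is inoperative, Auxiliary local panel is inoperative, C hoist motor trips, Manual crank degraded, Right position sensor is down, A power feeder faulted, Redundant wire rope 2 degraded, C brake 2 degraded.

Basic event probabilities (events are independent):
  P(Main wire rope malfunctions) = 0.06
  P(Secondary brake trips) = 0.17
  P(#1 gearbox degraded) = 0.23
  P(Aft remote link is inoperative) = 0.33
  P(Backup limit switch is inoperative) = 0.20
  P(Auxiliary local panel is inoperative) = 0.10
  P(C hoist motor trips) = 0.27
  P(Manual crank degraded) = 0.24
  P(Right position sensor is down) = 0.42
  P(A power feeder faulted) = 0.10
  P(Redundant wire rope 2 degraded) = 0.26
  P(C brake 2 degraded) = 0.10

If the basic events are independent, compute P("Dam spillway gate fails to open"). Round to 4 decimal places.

P(Control chain down) [AND] = 0.23 × 0.33 = 0.075900
P(Backup hoist fails) [OR] = 1 − (1−0.075900) × (1−0.20) × (1−0.10) = 0.334648
P(Local branch lost) [OR] = 1 − (1−0.27) × (1−0.24) = 0.445200
P(Power feed fails) [OR] = 1 − (1−0.445200) × (1−0.42) = 0.678216
P(Remote branch lost) [AND] = 0.06 × 0.17 × 0.334648 × 0.678216 = 0.002315
P(Hoist path inoperative) [OR] = 1 − (1−0.10) × (1−0.26) = 0.334000
P(Dam spillway gate fails to open) [OR] = 1 − (1−0.002315) × (1−0.334000) × (1−0.10) = 0.401988
Rounded to 4 decimal places: P(Dam spillway gate fails to open) ≈ 0.4020.

0.4020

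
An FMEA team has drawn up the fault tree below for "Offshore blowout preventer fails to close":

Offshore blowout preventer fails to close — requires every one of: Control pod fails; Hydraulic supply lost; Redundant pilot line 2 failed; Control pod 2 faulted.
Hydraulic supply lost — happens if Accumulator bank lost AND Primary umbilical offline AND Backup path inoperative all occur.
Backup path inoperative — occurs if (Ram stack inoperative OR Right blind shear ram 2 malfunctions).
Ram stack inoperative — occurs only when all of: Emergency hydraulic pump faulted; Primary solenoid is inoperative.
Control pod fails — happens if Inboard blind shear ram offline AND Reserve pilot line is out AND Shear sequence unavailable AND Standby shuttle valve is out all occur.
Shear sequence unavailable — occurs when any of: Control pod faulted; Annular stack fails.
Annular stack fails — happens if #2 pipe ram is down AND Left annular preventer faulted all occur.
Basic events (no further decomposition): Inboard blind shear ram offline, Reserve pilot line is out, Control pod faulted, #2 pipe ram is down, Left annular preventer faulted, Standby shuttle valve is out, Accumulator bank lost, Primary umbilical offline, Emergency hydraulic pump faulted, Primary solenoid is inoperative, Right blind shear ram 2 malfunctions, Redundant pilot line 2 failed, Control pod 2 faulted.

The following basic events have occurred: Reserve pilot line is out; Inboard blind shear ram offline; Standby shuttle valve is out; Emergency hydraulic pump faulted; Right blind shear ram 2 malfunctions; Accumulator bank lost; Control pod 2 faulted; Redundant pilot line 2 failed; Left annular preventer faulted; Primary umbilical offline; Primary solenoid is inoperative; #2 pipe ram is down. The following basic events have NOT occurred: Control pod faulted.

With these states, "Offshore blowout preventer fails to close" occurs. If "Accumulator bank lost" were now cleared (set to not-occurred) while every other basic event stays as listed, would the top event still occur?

Counterfactual: set "Accumulator bank lost" to not occurred.
Annular stack fails [AND]: #2 pipe ram is down=occurs, Left annular preventer faulted=occurs → all inputs occur → occurs.
Shear sequence unavailable [OR]: Control pod faulted=not, Annular stack fails=occurs → at least one input occurs → occurs.
Control pod fails [AND]: Inboard blind shear ram offline=occurs, Reserve pilot line is out=occurs, Shear sequence unavailable=occurs, Standby shuttle valve is out=occurs → all inputs occur → occurs.
Ram stack inoperative [AND]: Emergency hydraulic pump faulted=occurs, Primary solenoid is inoperative=occurs → all inputs occur → occurs.
Backup path inoperative [OR]: Ram stack inoperative=occurs, Right blind shear ram 2 malfunctions=occurs → at least one input occurs → occurs.
Hydraulic supply lost [AND]: Accumulator bank lost=not, Primary umbilical offline=occurs, Backup path inoperative=occurs → not all inputs occur → does not occur.
Offshore blowout preventer fails to close [AND]: Control pod fails=occurs, Hydraulic supply lost=not, Redundant pilot line 2 failed=occurs, Control pod 2 faulted=occurs → not all inputs occur → does not occur.

No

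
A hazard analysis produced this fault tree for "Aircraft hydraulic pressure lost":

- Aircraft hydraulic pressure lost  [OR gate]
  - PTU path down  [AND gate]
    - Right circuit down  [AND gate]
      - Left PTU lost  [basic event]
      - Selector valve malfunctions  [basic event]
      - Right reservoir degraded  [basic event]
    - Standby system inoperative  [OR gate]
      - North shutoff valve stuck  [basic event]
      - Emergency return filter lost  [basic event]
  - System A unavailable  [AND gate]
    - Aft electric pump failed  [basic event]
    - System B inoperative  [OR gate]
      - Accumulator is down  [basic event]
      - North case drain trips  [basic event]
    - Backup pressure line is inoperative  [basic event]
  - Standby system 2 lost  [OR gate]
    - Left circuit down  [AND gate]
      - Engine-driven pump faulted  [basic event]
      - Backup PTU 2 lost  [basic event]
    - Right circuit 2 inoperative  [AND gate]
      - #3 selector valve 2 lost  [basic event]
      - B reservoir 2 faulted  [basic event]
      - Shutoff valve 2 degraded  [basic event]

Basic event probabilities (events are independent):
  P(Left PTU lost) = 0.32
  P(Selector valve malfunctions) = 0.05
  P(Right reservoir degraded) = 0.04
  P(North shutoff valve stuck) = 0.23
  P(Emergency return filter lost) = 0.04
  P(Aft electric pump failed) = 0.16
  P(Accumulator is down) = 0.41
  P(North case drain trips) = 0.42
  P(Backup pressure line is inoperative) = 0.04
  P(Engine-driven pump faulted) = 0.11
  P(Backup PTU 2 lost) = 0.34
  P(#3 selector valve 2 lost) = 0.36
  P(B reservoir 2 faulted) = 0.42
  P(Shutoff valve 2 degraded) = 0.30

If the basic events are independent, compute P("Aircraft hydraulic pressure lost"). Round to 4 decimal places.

0.0851

P(Right circuit down) [AND] = 0.32 × 0.05 × 0.04 = 0.000640
P(Standby system inoperative) [OR] = 1 − (1−0.23) × (1−0.04) = 0.260800
P(PTU path down) [AND] = 0.000640 × 0.260800 = 0.000167
P(System B inoperative) [OR] = 1 − (1−0.41) × (1−0.42) = 0.657800
P(System A unavailable) [AND] = 0.16 × 0.657800 × 0.04 = 0.004210
P(Left circuit down) [AND] = 0.11 × 0.34 = 0.037400
P(Right circuit 2 inoperative) [AND] = 0.36 × 0.42 × 0.30 = 0.045360
P(Standby system 2 lost) [OR] = 1 − (1−0.037400) × (1−0.045360) = 0.081064
P(Aircraft hydraulic pressure lost) [OR] = 1 − (1−0.000167) × (1−0.004210) × (1−0.081064) = 0.085086
Rounded to 4 decimal places: P(Aircraft hydraulic pressure lost) ≈ 0.0851.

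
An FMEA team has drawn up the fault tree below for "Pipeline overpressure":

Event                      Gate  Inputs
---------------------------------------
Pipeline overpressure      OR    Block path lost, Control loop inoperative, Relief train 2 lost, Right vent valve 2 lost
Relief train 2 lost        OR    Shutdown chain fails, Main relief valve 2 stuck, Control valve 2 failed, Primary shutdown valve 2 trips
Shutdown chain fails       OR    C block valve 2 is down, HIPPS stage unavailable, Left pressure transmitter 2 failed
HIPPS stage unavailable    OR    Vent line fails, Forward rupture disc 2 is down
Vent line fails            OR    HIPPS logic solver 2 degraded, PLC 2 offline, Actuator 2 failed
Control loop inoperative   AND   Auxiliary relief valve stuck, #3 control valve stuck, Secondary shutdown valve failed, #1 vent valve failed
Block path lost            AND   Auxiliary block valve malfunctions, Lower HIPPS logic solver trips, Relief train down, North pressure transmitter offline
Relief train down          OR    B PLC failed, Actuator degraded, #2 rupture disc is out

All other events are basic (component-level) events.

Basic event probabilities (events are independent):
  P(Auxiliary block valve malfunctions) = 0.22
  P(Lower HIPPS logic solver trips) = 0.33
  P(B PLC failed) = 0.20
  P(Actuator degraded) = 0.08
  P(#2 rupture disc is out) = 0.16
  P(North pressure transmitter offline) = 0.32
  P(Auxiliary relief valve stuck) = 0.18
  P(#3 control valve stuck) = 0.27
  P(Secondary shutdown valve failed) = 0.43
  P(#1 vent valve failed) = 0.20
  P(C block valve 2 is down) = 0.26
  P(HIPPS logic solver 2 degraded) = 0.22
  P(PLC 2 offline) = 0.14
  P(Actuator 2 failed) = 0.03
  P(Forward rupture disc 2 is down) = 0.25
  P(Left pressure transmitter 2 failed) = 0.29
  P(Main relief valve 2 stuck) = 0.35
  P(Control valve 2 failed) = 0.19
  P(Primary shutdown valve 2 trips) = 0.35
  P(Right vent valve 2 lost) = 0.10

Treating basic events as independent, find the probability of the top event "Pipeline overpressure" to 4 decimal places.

0.9221

P(Relief train down) [OR] = 1 − (1−0.20) × (1−0.08) × (1−0.16) = 0.381760
P(Block path lost) [AND] = 0.22 × 0.33 × 0.381760 × 0.32 = 0.008869
P(Control loop inoperative) [AND] = 0.18 × 0.27 × 0.43 × 0.20 = 0.004180
P(Vent line fails) [OR] = 1 − (1−0.22) × (1−0.14) × (1−0.03) = 0.349324
P(HIPPS stage unavailable) [OR] = 1 − (1−0.349324) × (1−0.25) = 0.511993
P(Shutdown chain fails) [OR] = 1 − (1−0.26) × (1−0.511993) × (1−0.29) = 0.743601
P(Relief train 2 lost) [OR] = 1 − (1−0.743601) × (1−0.35) × (1−0.19) × (1−0.35) = 0.912254
P(Pipeline overpressure) [OR] = 1 − (1−0.008869) × (1−0.004180) × (1−0.912254) × (1−0.10) = 0.922056
Rounded to 4 decimal places: P(Pipeline overpressure) ≈ 0.9221.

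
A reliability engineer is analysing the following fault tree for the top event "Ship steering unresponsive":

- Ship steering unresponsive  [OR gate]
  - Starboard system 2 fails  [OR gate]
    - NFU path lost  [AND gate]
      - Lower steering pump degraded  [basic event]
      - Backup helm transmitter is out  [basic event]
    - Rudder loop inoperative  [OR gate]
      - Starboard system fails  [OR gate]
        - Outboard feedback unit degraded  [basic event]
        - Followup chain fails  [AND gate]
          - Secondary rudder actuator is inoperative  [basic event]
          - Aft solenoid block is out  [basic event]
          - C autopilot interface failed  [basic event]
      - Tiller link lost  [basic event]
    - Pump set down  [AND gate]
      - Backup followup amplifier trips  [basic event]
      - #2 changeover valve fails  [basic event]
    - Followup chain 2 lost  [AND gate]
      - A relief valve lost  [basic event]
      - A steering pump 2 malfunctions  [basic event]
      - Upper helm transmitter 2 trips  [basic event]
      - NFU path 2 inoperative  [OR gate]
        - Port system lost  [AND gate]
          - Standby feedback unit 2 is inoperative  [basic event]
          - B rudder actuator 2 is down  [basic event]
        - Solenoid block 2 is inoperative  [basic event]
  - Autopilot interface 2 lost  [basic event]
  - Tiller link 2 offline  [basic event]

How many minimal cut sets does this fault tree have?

NFU path lost [AND]: one cut set from each child combined → 1 × 1 = 1 cut set(s).
Followup chain fails [AND]: one cut set from each child combined → 1 × 1 × 1 = 1 cut set(s).
Starboard system fails [OR]: union of children's cut sets → 2 cut set(s).
Rudder loop inoperative [OR]: union of children's cut sets → 3 cut set(s).
Pump set down [AND]: one cut set from each child combined → 1 × 1 = 1 cut set(s).
Port system lost [AND]: one cut set from each child combined → 1 × 1 = 1 cut set(s).
NFU path 2 inoperative [OR]: union of children's cut sets → 2 cut set(s).
Followup chain 2 lost [AND]: one cut set from each child combined → 1 × 1 × 1 × 2 = 2 cut set(s).
Starboard system 2 fails [OR]: union of children's cut sets → 7 cut set(s).
Ship steering unresponsive [OR]: union of children's cut sets → 9 cut set(s).
Minimal cut sets: {Backup helm transmitter is out, Lower steering pump degraded}; {Outboard feedback unit degraded}; {Aft solenoid block is out, C autopilot interface failed, Secondary rudder actuator is inoperative}; {Tiller link lost}; {#2 changeover valve fails, Backup followup amplifier trips}; {A relief valve lost, A steering pump 2 malfunctions, B rudder actuator 2 is down, Standby feedback unit 2 is inoperative, Upper helm transmitter 2 trips}; {A relief valve lost, A steering pump 2 malfunctions, Solenoid block 2 is inoperative, Upper helm transmitter 2 trips}; {Autopilot interface 2 lost}; {Tiller link 2 offline}.

9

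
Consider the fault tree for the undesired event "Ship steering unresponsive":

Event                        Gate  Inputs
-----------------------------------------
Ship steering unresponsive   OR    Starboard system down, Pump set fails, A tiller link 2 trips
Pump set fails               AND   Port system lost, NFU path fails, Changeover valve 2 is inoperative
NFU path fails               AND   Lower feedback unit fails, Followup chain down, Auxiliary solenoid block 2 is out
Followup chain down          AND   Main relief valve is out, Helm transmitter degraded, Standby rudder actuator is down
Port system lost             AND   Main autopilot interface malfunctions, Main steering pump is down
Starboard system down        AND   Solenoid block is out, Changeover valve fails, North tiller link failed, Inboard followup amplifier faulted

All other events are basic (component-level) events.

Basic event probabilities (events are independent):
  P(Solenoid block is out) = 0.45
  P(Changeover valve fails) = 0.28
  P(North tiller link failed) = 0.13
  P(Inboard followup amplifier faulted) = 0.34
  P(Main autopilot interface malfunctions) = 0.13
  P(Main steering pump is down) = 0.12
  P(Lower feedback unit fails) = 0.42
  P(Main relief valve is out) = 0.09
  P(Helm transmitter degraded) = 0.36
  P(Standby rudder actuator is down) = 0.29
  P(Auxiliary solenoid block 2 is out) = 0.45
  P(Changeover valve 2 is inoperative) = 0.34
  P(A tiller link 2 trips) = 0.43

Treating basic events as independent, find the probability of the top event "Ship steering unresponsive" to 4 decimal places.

P(Starboard system down) [AND] = 0.45 × 0.28 × 0.13 × 0.34 = 0.005569
P(Port system lost) [AND] = 0.13 × 0.12 = 0.015600
P(Followup chain down) [AND] = 0.09 × 0.36 × 0.29 = 0.009396
P(NFU path fails) [AND] = 0.42 × 0.009396 × 0.45 = 0.001776
P(Pump set fails) [AND] = 0.015600 × 0.001776 × 0.34 = 0.000009
P(Ship steering unresponsive) [OR] = 1 − (1−0.005569) × (1−0.000009) × (1−0.43) = 0.433179
Rounded to 4 decimal places: P(Ship steering unresponsive) ≈ 0.4332.

0.4332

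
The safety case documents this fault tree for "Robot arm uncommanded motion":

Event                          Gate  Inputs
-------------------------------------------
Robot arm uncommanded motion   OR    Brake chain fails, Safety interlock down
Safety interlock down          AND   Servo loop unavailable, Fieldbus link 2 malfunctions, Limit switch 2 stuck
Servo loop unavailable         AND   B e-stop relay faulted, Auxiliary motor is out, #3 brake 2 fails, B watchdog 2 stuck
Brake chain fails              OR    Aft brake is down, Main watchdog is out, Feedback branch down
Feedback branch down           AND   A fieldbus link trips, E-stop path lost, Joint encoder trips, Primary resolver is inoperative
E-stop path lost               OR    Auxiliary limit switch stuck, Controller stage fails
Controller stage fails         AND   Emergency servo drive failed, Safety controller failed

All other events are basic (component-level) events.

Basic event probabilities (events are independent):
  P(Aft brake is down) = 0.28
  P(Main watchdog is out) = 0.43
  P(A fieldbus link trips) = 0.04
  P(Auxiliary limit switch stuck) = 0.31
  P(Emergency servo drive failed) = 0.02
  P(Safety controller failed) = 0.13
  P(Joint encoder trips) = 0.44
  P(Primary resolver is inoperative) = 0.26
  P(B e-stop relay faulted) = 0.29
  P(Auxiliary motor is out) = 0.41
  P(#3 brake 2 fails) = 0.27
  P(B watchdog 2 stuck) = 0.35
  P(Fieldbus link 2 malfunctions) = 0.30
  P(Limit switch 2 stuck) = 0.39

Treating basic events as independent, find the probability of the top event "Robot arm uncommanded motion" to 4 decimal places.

0.5907

P(Controller stage fails) [AND] = 0.02 × 0.13 = 0.002600
P(E-stop path lost) [OR] = 1 − (1−0.31) × (1−0.002600) = 0.311794
P(Feedback branch down) [AND] = 0.04 × 0.311794 × 0.44 × 0.26 = 0.001427
P(Brake chain fails) [OR] = 1 − (1−0.28) × (1−0.43) × (1−0.001427) = 0.590186
P(Servo loop unavailable) [AND] = 0.29 × 0.41 × 0.27 × 0.35 = 0.011236
P(Safety interlock down) [AND] = 0.011236 × 0.30 × 0.39 = 0.001315
P(Robot arm uncommanded motion) [OR] = 1 − (1−0.590186) × (1−0.001315) = 0.590725
Rounded to 4 decimal places: P(Robot arm uncommanded motion) ≈ 0.5907.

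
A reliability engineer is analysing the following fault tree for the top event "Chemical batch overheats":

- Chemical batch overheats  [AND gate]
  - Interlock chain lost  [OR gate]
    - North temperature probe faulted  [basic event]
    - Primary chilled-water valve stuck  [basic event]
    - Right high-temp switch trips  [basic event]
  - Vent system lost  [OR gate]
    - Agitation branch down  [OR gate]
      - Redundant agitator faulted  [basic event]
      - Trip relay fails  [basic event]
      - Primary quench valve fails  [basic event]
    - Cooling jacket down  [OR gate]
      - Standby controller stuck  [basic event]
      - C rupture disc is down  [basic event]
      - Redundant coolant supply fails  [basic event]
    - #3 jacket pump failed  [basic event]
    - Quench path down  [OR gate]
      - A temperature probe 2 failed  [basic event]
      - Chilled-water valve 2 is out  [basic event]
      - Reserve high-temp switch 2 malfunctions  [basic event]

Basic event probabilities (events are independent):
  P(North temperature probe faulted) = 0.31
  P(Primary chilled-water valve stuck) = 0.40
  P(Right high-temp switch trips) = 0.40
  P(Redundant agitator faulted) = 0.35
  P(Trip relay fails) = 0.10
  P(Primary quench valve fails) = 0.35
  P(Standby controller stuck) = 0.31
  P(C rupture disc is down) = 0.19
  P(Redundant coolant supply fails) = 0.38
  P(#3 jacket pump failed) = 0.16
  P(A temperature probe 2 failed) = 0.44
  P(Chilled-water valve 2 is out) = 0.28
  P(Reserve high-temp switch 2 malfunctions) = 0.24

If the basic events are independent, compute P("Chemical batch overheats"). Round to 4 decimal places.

0.7261

P(Interlock chain lost) [OR] = 1 − (1−0.31) × (1−0.40) × (1−0.40) = 0.751600
P(Agitation branch down) [OR] = 1 − (1−0.35) × (1−0.10) × (1−0.35) = 0.619750
P(Cooling jacket down) [OR] = 1 − (1−0.31) × (1−0.19) × (1−0.38) = 0.653482
P(Quench path down) [OR] = 1 − (1−0.44) × (1−0.28) × (1−0.24) = 0.693568
P(Vent system lost) [OR] = 1 − (1−0.619750) × (1−0.653482) × (1−0.16) × (1−0.693568) = 0.966084
P(Chemical batch overheats) [AND] = 0.751600 × 0.966084 = 0.726109
Rounded to 4 decimal places: P(Chemical batch overheats) ≈ 0.7261.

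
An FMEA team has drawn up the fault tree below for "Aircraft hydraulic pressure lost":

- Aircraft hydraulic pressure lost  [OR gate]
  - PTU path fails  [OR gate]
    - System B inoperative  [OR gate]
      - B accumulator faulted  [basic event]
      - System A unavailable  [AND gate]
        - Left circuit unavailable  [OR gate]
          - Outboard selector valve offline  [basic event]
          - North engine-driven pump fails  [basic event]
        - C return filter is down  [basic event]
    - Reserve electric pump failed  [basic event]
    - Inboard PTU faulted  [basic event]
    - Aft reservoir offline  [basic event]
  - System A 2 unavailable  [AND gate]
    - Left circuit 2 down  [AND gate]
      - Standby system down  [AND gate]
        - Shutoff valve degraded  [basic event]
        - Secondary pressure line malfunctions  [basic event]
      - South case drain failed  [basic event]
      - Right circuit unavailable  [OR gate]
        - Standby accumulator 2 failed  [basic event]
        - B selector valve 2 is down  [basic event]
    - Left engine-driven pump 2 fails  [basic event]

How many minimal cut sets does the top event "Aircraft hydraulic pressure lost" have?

8

Left circuit unavailable [OR]: union of children's cut sets → 2 cut set(s).
System A unavailable [AND]: one cut set from each child combined → 2 × 1 = 2 cut set(s).
System B inoperative [OR]: union of children's cut sets → 3 cut set(s).
PTU path fails [OR]: union of children's cut sets → 6 cut set(s).
Standby system down [AND]: one cut set from each child combined → 1 × 1 = 1 cut set(s).
Right circuit unavailable [OR]: union of children's cut sets → 2 cut set(s).
Left circuit 2 down [AND]: one cut set from each child combined → 1 × 1 × 2 = 2 cut set(s).
System A 2 unavailable [AND]: one cut set from each child combined → 2 × 1 = 2 cut set(s).
Aircraft hydraulic pressure lost [OR]: union of children's cut sets → 8 cut set(s).
Minimal cut sets: {B accumulator faulted}; {C return filter is down, Outboard selector valve offline}; {C return filter is down, North engine-driven pump fails}; {Reserve electric pump failed}; {Inboard PTU faulted}; {Aft reservoir offline}; {Left engine-driven pump 2 fails, Secondary pressure line malfunctions, Shutoff valve degraded, South case drain failed, Standby accumulator 2 failed}; {B selector valve 2 is down, Left engine-driven pump 2 fails, Secondary pressure line malfunctions, Shutoff valve degraded, South case drain failed}.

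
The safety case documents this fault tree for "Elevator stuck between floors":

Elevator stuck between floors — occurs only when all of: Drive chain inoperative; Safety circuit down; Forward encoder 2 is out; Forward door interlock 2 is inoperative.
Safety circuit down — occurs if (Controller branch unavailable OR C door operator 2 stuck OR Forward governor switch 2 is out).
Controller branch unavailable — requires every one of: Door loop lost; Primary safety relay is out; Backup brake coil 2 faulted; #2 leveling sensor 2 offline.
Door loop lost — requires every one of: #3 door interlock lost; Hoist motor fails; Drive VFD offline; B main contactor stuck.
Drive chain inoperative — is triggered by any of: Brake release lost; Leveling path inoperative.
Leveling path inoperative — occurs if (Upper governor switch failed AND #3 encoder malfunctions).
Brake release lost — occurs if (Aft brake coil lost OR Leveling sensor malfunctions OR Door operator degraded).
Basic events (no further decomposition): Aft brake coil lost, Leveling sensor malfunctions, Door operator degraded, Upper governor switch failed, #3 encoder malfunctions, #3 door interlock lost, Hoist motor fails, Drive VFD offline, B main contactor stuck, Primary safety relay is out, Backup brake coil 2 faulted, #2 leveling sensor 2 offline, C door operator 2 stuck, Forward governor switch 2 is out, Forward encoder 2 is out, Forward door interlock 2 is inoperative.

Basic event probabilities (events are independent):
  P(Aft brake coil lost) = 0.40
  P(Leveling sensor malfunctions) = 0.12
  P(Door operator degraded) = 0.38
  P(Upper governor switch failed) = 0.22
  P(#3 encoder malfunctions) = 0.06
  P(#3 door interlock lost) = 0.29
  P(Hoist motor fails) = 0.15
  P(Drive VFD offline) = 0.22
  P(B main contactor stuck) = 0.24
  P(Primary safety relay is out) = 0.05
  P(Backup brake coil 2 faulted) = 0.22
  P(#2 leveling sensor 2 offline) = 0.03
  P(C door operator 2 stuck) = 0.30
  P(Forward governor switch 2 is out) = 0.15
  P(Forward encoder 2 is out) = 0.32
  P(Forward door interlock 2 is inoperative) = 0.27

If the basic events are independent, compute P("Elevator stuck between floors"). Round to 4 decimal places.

0.0237

P(Brake release lost) [OR] = 1 − (1−0.40) × (1−0.12) × (1−0.38) = 0.672640
P(Leveling path inoperative) [AND] = 0.22 × 0.06 = 0.013200
P(Drive chain inoperative) [OR] = 1 − (1−0.672640) × (1−0.013200) = 0.676961
P(Door loop lost) [AND] = 0.29 × 0.15 × 0.22 × 0.24 = 0.002297
P(Controller branch unavailable) [AND] = 0.002297 × 0.05 × 0.22 × 0.03 = 0.000001
P(Safety circuit down) [OR] = 1 − (1−0.000001) × (1−0.30) × (1−0.15) = 0.405001
P(Elevator stuck between floors) [AND] = 0.676961 × 0.405001 × 0.32 × 0.27 = 0.023688
Rounded to 4 decimal places: P(Elevator stuck between floors) ≈ 0.0237.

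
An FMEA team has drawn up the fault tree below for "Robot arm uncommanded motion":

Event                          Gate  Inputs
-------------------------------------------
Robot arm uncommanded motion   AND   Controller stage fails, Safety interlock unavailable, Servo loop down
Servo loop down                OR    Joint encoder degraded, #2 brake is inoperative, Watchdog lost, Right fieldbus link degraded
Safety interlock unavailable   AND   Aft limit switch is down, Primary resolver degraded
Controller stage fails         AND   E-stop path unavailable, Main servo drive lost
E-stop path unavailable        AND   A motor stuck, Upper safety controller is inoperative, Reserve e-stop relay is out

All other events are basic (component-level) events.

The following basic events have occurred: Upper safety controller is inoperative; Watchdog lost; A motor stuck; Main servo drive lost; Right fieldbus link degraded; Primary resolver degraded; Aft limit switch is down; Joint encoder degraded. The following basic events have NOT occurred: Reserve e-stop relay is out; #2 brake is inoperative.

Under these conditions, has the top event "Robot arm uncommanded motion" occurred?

No

E-stop path unavailable [AND]: A motor stuck=occurs, Upper safety controller is inoperative=occurs, Reserve e-stop relay is out=not → not all inputs occur → does not occur.
Controller stage fails [AND]: E-stop path unavailable=not, Main servo drive lost=occurs → not all inputs occur → does not occur.
Safety interlock unavailable [AND]: Aft limit switch is down=occurs, Primary resolver degraded=occurs → all inputs occur → occurs.
Servo loop down [OR]: Joint encoder degraded=occurs, #2 brake is inoperative=not, Watchdog lost=occurs, Right fieldbus link degraded=occurs → at least one input occurs → occurs.
Robot arm uncommanded motion [AND]: Controller stage fails=not, Safety interlock unavailable=occurs, Servo loop down=occurs → not all inputs occur → does not occur.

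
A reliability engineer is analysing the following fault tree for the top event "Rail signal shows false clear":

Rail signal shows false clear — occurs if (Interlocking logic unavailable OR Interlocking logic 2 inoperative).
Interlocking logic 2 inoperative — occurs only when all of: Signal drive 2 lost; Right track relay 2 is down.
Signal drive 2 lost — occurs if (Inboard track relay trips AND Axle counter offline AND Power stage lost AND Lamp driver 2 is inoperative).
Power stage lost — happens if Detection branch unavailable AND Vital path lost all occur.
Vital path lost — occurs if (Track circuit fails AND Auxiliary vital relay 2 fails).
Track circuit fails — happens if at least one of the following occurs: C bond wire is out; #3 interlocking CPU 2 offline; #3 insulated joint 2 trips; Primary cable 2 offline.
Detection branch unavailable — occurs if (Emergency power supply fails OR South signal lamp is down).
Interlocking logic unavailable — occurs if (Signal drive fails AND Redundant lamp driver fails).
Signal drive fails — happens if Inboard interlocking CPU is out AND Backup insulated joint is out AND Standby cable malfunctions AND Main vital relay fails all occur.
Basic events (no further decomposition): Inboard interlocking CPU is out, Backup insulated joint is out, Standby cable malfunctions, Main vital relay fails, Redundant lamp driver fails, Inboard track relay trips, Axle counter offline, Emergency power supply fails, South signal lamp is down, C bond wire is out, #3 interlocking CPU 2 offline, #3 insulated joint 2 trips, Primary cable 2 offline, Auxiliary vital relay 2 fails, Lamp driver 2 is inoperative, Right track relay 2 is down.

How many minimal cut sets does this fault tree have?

9

Signal drive fails [AND]: one cut set from each child combined → 1 × 1 × 1 × 1 = 1 cut set(s).
Interlocking logic unavailable [AND]: one cut set from each child combined → 1 × 1 = 1 cut set(s).
Detection branch unavailable [OR]: union of children's cut sets → 2 cut set(s).
Track circuit fails [OR]: union of children's cut sets → 4 cut set(s).
Vital path lost [AND]: one cut set from each child combined → 4 × 1 = 4 cut set(s).
Power stage lost [AND]: one cut set from each child combined → 2 × 4 = 8 cut set(s).
Signal drive 2 lost [AND]: one cut set from each child combined → 1 × 1 × 8 × 1 = 8 cut set(s).
Interlocking logic 2 inoperative [AND]: one cut set from each child combined → 8 × 1 = 8 cut set(s).
Rail signal shows false clear [OR]: union of children's cut sets → 9 cut set(s).
Minimal cut sets: {Backup insulated joint is out, Inboard interlocking CPU is out, Main vital relay fails, Redundant lamp driver fails, Standby cable malfunctions}; {Auxiliary vital relay 2 fails, Axle counter offline, C bond wire is out, Emergency power supply fails, Inboard track relay trips, Lamp driver 2 is inoperative, Right track relay 2 is down}; {#3 interlocking CPU 2 offline, Auxiliary vital relay 2 fails, Axle counter offline, Emergency power supply fails, Inboard track relay trips, Lamp driver 2 is inoperative, Right track relay 2 is down}; {#3 insulated joint 2 trips, Auxiliary vital relay 2 fails, Axle counter offline, Emergency power supply fails, Inboard track relay trips, Lamp driver 2 is inoperative, Right track relay 2 is down}; {Auxiliary vital relay 2 fails, Axle counter offline, Emergency power supply fails, Inboard track relay trips, Lamp driver 2 is inoperative, Primary cable 2 offline, Right track relay 2 is down}; {Auxiliary vital relay 2 fails, Axle counter offline, C bond wire is out, Inboard track relay trips, Lamp driver 2 is inoperative, Right track relay 2 is down, South signal lamp is down}; {#3 interlocking CPU 2 offline, Auxiliary vital relay 2 fails, Axle counter offline, Inboard track relay trips, Lamp driver 2 is inoperative, Right track relay 2 is down, South signal lamp is down}; {#3 insulated joint 2 trips, Auxiliary vital relay 2 fails, Axle counter offline, Inboard track relay trips, Lamp driver 2 is inoperative, Right track relay 2 is down, South signal lamp is down}; {Auxiliary vital relay 2 fails, Axle counter offline, Inboard track relay trips, Lamp driver 2 is inoperative, Primary cable 2 offline, Right track relay 2 is down, South signal lamp is down}.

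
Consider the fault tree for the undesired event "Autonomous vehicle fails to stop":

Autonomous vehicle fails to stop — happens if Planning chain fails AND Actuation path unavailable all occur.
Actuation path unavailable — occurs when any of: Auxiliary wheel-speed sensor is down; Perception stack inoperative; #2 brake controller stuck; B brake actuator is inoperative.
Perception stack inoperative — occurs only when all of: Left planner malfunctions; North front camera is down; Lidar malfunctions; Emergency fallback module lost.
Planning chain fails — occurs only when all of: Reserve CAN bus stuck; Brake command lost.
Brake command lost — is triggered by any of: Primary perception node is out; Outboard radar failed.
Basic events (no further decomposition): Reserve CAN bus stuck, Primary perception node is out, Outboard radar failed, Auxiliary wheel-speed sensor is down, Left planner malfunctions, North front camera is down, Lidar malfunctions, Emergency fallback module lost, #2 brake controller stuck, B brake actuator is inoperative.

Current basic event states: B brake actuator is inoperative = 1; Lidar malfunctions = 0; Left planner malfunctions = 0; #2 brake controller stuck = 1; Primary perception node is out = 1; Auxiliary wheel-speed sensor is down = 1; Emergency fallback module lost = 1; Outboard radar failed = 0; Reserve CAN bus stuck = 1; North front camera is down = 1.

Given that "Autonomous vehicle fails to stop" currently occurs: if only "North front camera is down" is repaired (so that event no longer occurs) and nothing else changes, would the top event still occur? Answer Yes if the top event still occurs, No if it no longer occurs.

Counterfactual: set "North front camera is down" to not occurred.
Brake command lost [OR]: Primary perception node is out=occurs, Outboard radar failed=not → at least one input occurs → occurs.
Planning chain fails [AND]: Reserve CAN bus stuck=occurs, Brake command lost=occurs → all inputs occur → occurs.
Perception stack inoperative [AND]: Left planner malfunctions=not, North front camera is down=not, Lidar malfunctions=not, Emergency fallback module lost=occurs → not all inputs occur → does not occur.
Actuation path unavailable [OR]: Auxiliary wheel-speed sensor is down=occurs, Perception stack inoperative=not, #2 brake controller stuck=occurs, B brake actuator is inoperative=occurs → at least one input occurs → occurs.
Autonomous vehicle fails to stop [AND]: Planning chain fails=occurs, Actuation path unavailable=occurs → all inputs occur → occurs.

Yes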